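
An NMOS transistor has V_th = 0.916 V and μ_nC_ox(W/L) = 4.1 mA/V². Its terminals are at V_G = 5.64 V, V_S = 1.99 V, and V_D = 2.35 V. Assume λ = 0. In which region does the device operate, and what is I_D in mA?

V_GS = V_G − V_S = 5.64 − 1.99 = 3.65 V; V_DS = V_D − V_S = 2.35 − 1.99 = 0.36 V.
V_ov = V_GS − V_th = 3.65 − 0.916 = 2.73 V.
Since V_DS = 0.36 V < V_ov = 2.73 V, the device is in the triode region.
I_D = k_n [V_ov · V_DS − ½ V_DS²] = 4.1 × [2.73 × 0.36 − 0.5 × 0.36²] = 3.77 mA.

Triode; I_D = 3.77 mA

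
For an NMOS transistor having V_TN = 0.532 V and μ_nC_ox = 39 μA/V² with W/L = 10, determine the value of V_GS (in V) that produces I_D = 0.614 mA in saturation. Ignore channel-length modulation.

V_GS = 2.31 V

k_n = μ_nC_ox · (W/L) = 0.39 mA/V².
In saturation I_D = ½ k_n (V_GS − V_TN)², so V_GS − V_TN = √(2 I_D / k_n) = √(2 × 0.614 / 0.39) = 1.77 V.
V_GS = 0.532 + 1.77 = 2.31 V.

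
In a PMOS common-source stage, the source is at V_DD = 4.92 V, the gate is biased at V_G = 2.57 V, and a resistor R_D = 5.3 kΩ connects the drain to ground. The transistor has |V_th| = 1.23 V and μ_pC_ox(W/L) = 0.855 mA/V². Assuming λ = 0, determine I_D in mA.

I_D = 0.536 mA

V_SG = V_DD − V_G = 4.92 − 2.57 = 2.35 V, so V_ov = 2.35 − 1.23 = 1.12 V.
Assume saturation: I_D = ½ k_p V_ov² = 0.5 × 0.855 × 1.12² = 0.536 mA, giving V_SD = V_DD − I_D R_D = 4.92 − 0.536 × 5.3 = 2.08 V.
V_SD = 2.08 V ≥ V_ov = 1.12 V, confirming saturation.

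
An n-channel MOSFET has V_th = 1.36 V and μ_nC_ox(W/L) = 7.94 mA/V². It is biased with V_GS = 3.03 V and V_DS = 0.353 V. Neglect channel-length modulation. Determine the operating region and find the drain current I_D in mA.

Triode; I_D = 4.19 mA

V_ov = V_GS − V_th = 3.03 − 1.36 = 1.67 V.
Since V_DS = 0.353 V < V_ov = 1.67 V, the device is in the triode region.
I_D = k_n [V_ov · V_DS − ½ V_DS²] = 7.94 × [1.67 × 0.353 − 0.5 × 0.353²] = 4.19 mA.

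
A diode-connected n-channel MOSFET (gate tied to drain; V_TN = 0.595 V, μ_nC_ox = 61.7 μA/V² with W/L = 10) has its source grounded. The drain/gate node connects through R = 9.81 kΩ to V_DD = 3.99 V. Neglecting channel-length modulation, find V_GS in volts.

V_GS = 1.50 V

With gate tied to drain, V_GS = V_DS ≥ V_GS − V_TN, so the device is in saturation.
k_n = μ_nC_ox · (W/L) = 0.617 mA/V².
KCL at the drain: ½ k_n (V_GS − V_TN)² = (V_DD − V_GS)/R.
Let x = V_GS − 0.595. Then 3.03 x² + x − 3.395 = 0, giving x = 0.907 V (positive root), so V_GS = 1.5 V.
I_D = (V_DD − V_GS)/R = (3.99 − 1.5) / 9.81 = 0.254 mA.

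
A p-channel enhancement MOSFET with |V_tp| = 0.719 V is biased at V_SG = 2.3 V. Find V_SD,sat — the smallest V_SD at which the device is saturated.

The boundary between triode and saturation is V_SD = V_SG − |V_tp| = V_ov.
V_ov = 2.3 − 0.719 = 1.58 V.

V_SD,sat = 1.58 V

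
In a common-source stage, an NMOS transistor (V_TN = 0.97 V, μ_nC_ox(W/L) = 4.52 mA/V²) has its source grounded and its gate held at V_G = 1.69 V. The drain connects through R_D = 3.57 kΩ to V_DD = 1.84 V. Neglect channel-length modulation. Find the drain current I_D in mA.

I_D = 0.470 mA

V_GS = V_G = 1.69 V, so V_ov = 1.69 − 0.97 = 0.72 V.
Assume saturation: I_D = ½ k_n V_ov² = 0.5 × 4.52 × 0.72² = 1.17 mA, giving V_DS = V_DD − I_D R_D = 1.84 − 1.17 × 3.57 = -2.34 V.
But -2.34 V < V_ov = 0.72 V, so the device is actually in triode.
In triode I_D = k_n[V_ov V_DS − ½ V_DS²] and I_D = (V_DD − V_DS)/R_D. Equating: 8.07 V_DS² − 12.62 V_DS + 1.84 = 0, giving V_DS = 0.163 V (the root below V_ov).
I_D = (1.84 − 0.163) / 3.57 = 0.47 mA.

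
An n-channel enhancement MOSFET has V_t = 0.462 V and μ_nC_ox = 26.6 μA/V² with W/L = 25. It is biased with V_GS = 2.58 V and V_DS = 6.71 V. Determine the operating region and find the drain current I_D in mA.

k_n = μ_nC_ox · (W/L) = 0.665 mA/V².
V_ov = V_GS − V_t = 2.58 − 0.462 = 2.12 V.
Since V_DS = 6.71 V ≥ V_ov = 2.12 V, the device is in saturation.
I_D = ½ k_n V_ov² = 0.5 × 0.665 × 2.12² = 1.49 mA.

Saturation; I_D = 1.49 mA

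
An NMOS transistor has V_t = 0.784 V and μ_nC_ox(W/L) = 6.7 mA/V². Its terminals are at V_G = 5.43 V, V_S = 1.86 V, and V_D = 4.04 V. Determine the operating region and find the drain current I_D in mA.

Triode; I_D = 24.8 mA

V_GS = V_G − V_S = 5.43 − 1.86 = 3.57 V; V_DS = V_D − V_S = 4.04 − 1.86 = 2.18 V.
V_ov = V_GS − V_t = 3.57 − 0.784 = 2.79 V.
Since V_DS = 2.18 V < V_ov = 2.79 V, the device is in the triode region.
I_D = k_n [V_ov · V_DS − ½ V_DS²] = 6.7 × [2.79 × 2.18 − 0.5 × 2.18²] = 24.8 mA.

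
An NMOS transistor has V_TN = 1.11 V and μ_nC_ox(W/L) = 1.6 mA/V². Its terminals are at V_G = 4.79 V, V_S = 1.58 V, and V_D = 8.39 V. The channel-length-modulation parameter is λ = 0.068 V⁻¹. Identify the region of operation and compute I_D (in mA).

Saturation; I_D = 5.16 mA

V_GS = V_G − V_S = 4.79 − 1.58 = 3.21 V; V_DS = V_D − V_S = 8.39 − 1.58 = 6.81 V.
V_ov = V_GS − V_TN = 3.21 − 1.11 = 2.1 V.
Since V_DS = 6.81 V ≥ V_ov = 2.1 V, the device is in saturation.
I_D = ½ k_n V_ov² (1 + λ V_DS) = 0.5 × 1.6 × 2.1² × (1 + 0.068 × 6.81) = 5.16 mA.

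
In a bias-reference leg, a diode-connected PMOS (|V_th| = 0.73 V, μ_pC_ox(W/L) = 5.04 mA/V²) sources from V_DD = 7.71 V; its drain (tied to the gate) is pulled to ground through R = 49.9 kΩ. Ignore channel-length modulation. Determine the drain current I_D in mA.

With gate tied to drain, V_SG = V_SD ≥ V_SG − |V_th|, so the device is in saturation.
KCL at the drain: ½ k_p (V_SG − |V_th|)² = (V_DD − V_SG)/R.
Let x = V_SG − 0.73. Then 126 x² + x − 6.98 = 0, giving x = 0.232 V (positive root), so V_SG = 0.962 V.
I_D = (V_DD − V_SG)/R = (7.71 − 0.962) / 49.9 = 0.135 mA.

I_D = 0.135 mA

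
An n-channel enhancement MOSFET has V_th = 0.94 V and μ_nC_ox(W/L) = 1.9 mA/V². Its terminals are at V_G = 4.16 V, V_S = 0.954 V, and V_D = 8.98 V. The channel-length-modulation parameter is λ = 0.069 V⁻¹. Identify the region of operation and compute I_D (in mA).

Saturation; I_D = 7.58 mA

V_GS = V_G − V_S = 4.16 − 0.954 = 3.21 V; V_DS = V_D − V_S = 8.98 − 0.954 = 8.03 V.
V_ov = V_GS − V_th = 3.21 − 0.94 = 2.27 V.
Since V_DS = 8.03 V ≥ V_ov = 2.27 V, the device is in saturation.
I_D = ½ k_n V_ov² (1 + λ V_DS) = 0.5 × 1.9 × 2.27² × (1 + 0.069 × 8.03) = 7.58 mA.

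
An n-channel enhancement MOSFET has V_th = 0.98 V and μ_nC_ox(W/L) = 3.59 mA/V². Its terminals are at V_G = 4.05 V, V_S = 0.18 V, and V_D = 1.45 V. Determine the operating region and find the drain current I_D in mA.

Triode; I_D = 10.3 mA

V_GS = V_G − V_S = 4.05 − 0.18 = 3.87 V; V_DS = V_D − V_S = 1.45 − 0.18 = 1.27 V.
V_ov = V_GS − V_th = 3.87 − 0.98 = 2.89 V.
Since V_DS = 1.27 V < V_ov = 2.89 V, the device is in the triode region.
I_D = k_n [V_ov · V_DS − ½ V_DS²] = 3.59 × [2.89 × 1.27 − 0.5 × 1.27²] = 10.3 mA.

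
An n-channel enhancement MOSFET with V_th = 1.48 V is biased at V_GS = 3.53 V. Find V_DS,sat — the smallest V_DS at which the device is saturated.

The boundary between triode and saturation is V_DS = V_GS − V_th = V_ov.
V_ov = 3.53 − 1.48 = 2.05 V.

V_DS,sat = 2.05 V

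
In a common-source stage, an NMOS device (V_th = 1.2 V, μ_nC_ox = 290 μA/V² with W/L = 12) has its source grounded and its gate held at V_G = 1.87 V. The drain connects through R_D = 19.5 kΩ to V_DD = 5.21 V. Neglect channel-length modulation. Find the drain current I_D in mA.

I_D = 0.261 mA

V_GS = V_G = 1.87 V, so V_ov = 1.87 − 1.2 = 0.67 V.
k_n = μ_nC_ox · (W/L) = 3.48 mA/V².
Assume saturation: I_D = ½ k_n V_ov² = 0.5 × 3.48 × 0.67² = 0.781 mA, giving V_DS = V_DD − I_D R_D = 5.21 − 0.781 × 19.5 = -10 V.
But -10 V < V_ov = 0.67 V, so the device is actually in triode.
In triode I_D = k_n[V_ov V_DS − ½ V_DS²] and I_D = (V_DD − V_DS)/R_D. Equating: 33.9 V_DS² − 46.47 V_DS + 5.21 = 0, giving V_DS = 0.123 V (the root below V_ov).
I_D = (5.21 − 0.123) / 19.5 = 0.261 mA.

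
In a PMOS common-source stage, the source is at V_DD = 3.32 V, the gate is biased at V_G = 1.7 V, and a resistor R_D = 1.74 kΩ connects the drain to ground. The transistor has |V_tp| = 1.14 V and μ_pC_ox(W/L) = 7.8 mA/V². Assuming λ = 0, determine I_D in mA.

I_D = 0.899 mA

V_SG = V_DD − V_G = 3.32 − 1.7 = 1.62 V, so V_ov = 1.62 − 1.14 = 0.48 V.
Assume saturation: I_D = ½ k_p V_ov² = 0.5 × 7.8 × 0.48² = 0.899 mA, giving V_SD = V_DD − I_D R_D = 3.32 − 0.899 × 1.74 = 1.76 V.
V_SD = 1.76 V ≥ V_ov = 0.48 V, confirming saturation.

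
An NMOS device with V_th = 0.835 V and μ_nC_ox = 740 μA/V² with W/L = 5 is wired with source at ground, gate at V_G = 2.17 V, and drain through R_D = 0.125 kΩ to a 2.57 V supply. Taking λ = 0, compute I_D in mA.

V_GS = V_G = 2.17 V, so V_ov = 2.17 − 0.835 = 1.33 V.
k_n = μ_nC_ox · (W/L) = 3.7 mA/V².
Assume saturation: I_D = ½ k_n V_ov² = 0.5 × 3.7 × 1.33² = 3.3 mA, giving V_DS = V_DD − I_D R_D = 2.57 − 3.3 × 0.125 = 2.16 V.
V_DS = 2.16 V ≥ V_ov = 1.33 V, confirming saturation.

I_D = 3.30 mA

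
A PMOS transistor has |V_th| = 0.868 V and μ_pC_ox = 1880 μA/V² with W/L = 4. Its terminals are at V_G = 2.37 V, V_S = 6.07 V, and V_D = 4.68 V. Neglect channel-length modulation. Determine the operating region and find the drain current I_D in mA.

V_SG = V_S − V_G = 6.07 − 2.37 = 3.7 V; V_SD = V_S − V_D = 6.07 − 4.68 = 1.39 V.
k_p = μ_pC_ox · (W/L) = 7.52 mA/V².
V_ov = V_SG − |V_th| = 3.7 − 0.868 = 2.83 V.
Since V_SD = 1.39 V < V_ov = 2.83 V, the device is in the triode region.
I_D = k_p [V_ov · V_SD − ½ V_SD²] = 7.52 × [2.83 × 1.39 − 0.5 × 1.39²] = 22.3 mA.

Triode; I_D = 22.3 mA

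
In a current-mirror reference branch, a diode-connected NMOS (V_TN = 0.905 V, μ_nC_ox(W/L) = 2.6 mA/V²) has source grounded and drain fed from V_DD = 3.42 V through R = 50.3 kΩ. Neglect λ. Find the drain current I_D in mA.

With gate tied to drain, V_GS = V_DS ≥ V_GS − V_TN, so the device is in saturation.
KCL at the drain: ½ k_n (V_GS − V_TN)² = (V_DD − V_GS)/R.
Let x = V_GS − 0.905. Then 65.4 x² + x − 2.515 = 0, giving x = 0.189 V (positive root), so V_GS = 1.09 V.
I_D = (V_DD − V_GS)/R = (3.42 − 1.09) / 50.3 = 0.0463 mA.

I_D = 0.0463 mA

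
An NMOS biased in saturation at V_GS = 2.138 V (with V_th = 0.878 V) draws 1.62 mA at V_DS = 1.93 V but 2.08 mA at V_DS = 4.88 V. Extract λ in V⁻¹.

With V_GS fixed, I_D ∝ (1 + λ V_DS) in saturation, so I_D2/I_D1 = (1 + λ V_DS2)/(1 + λ V_DS1).
2.08/1.62 = 1.284 = (1 + 4.88 λ)/(1 + 1.93 λ).
Solving: λ (I_D1 V_DS2 − I_D2 V_DS1) = I_D2 − I_D1, so λ = (2.08 − 1.62) / (1.62 × 4.88 − 2.08 × 1.93) = 0.46 / 3.89 = 0.118 V⁻¹.

λ = 0.118 V⁻¹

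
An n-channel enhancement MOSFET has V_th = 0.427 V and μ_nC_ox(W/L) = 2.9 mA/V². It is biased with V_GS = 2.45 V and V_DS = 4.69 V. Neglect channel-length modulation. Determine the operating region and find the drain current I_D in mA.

Saturation; I_D = 5.93 mA

V_ov = V_GS − V_th = 2.45 − 0.427 = 2.02 V.
Since V_DS = 4.69 V ≥ V_ov = 2.02 V, the device is in saturation.
I_D = ½ k_n V_ov² = 0.5 × 2.9 × 2.02² = 5.93 mA.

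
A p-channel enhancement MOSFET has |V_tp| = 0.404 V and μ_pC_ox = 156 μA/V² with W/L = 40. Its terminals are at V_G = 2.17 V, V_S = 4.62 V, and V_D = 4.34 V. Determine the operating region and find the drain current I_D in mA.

V_SG = V_S − V_G = 4.62 − 2.17 = 2.45 V; V_SD = V_S − V_D = 4.62 − 4.34 = 0.28 V.
k_p = μ_pC_ox · (W/L) = 6.24 mA/V².
V_ov = V_SG − |V_tp| = 2.45 − 0.404 = 2.05 V.
Since V_SD = 0.28 V < V_ov = 2.05 V, the device is in the triode region.
I_D = k_p [V_ov · V_SD − ½ V_SD²] = 6.24 × [2.05 × 0.28 − 0.5 × 0.28²] = 3.33 mA.

Triode; I_D = 3.33 mA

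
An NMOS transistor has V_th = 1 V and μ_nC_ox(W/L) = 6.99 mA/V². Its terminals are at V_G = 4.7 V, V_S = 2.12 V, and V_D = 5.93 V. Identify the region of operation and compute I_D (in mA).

V_GS = V_G − V_S = 4.7 − 2.12 = 2.58 V; V_DS = V_D − V_S = 5.93 − 2.12 = 3.81 V.
V_ov = V_GS − V_th = 2.58 − 1 = 1.58 V.
Since V_DS = 3.81 V ≥ V_ov = 1.58 V, the device is in saturation.
I_D = ½ k_n V_ov² = 0.5 × 6.99 × 1.58² = 8.72 mA.

Saturation; I_D = 8.72 mA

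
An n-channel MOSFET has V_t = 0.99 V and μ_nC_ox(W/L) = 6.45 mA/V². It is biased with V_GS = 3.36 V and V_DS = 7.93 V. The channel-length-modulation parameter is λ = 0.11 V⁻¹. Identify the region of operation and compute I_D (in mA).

Saturation; I_D = 33.9 mA

V_ov = V_GS − V_t = 3.36 − 0.99 = 2.37 V.
Since V_DS = 7.93 V ≥ V_ov = 2.37 V, the device is in saturation.
I_D = ½ k_n V_ov² (1 + λ V_DS) = 0.5 × 6.45 × 2.37² × (1 + 0.11 × 7.93) = 33.9 mA.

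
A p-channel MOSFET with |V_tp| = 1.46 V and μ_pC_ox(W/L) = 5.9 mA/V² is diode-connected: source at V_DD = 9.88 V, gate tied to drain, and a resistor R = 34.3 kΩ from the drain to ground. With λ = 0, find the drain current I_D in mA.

With gate tied to drain, V_SG = V_SD ≥ V_SG − |V_tp|, so the device is in saturation.
KCL at the drain: ½ k_p (V_SG − |V_tp|)² = (V_DD − V_SG)/R.
Let x = V_SG − 1.46. Then 101 x² + x − 8.42 = 0, giving x = 0.284 V (positive root), so V_SG = 1.74 V.
I_D = (V_DD − V_SG)/R = (9.88 − 1.74) / 34.3 = 0.237 mA.

I_D = 0.237 mA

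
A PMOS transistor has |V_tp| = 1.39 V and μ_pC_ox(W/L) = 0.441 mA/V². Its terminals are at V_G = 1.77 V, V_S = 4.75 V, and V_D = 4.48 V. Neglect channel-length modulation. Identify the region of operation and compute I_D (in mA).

V_SG = V_S − V_G = 4.75 − 1.77 = 2.98 V; V_SD = V_S − V_D = 4.75 − 4.48 = 0.27 V.
V_ov = V_SG − |V_tp| = 2.98 − 1.39 = 1.59 V.
Since V_SD = 0.27 V < V_ov = 1.59 V, the device is in the triode region.
I_D = k_p [V_ov · V_SD − ½ V_SD²] = 0.441 × [1.59 × 0.27 − 0.5 × 0.27²] = 0.173 mA.

Triode; I_D = 0.173 mA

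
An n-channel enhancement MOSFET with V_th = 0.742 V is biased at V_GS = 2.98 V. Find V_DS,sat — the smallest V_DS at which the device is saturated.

V_DS,sat = 2.24 V

The boundary between triode and saturation is V_DS = V_GS − V_th = V_ov.
V_ov = 2.98 − 0.742 = 2.24 V.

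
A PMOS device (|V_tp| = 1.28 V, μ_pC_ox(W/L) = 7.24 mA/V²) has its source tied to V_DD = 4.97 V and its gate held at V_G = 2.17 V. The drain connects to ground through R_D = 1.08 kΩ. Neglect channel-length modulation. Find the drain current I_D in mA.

I_D = 4.19 mA

V_SG = V_DD − V_G = 4.97 − 2.17 = 2.8 V, so V_ov = 2.8 − 1.28 = 1.52 V.
Assume saturation: I_D = ½ k_p V_ov² = 0.5 × 7.24 × 1.52² = 8.36 mA, giving V_SD = V_DD − I_D R_D = 4.97 − 8.36 × 1.08 = -4.06 V.
But -4.06 V < V_ov = 1.52 V, so the device is actually in triode.
In triode I_D = k_p[V_ov V_SD − ½ V_SD²] and I_D = (V_DD − V_SD)/R_D. Equating: 3.91 V_SD² − 12.89 V_SD + 4.97 = 0, giving V_SD = 0.446 V (the root below V_ov).
I_D = (4.97 − 0.446) / 1.08 = 4.19 mA.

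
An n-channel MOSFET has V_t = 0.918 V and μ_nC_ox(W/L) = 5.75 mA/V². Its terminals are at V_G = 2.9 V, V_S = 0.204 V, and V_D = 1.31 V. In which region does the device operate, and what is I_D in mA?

Triode; I_D = 7.79 mA

V_GS = V_G − V_S = 2.9 − 0.204 = 2.7 V; V_DS = V_D − V_S = 1.31 − 0.204 = 1.11 V.
V_ov = V_GS − V_t = 2.7 − 0.918 = 1.78 V.
Since V_DS = 1.11 V < V_ov = 1.78 V, the device is in the triode region.
I_D = k_n [V_ov · V_DS − ½ V_DS²] = 5.75 × [1.78 × 1.11 − 0.5 × 1.11²] = 7.79 mA.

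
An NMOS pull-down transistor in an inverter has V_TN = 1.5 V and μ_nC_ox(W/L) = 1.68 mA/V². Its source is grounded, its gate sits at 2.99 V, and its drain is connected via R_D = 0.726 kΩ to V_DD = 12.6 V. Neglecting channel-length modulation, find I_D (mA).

I_D = 1.86 mA

V_GS = V_G = 2.99 V, so V_ov = 2.99 − 1.5 = 1.49 V.
Assume saturation: I_D = ½ k_n V_ov² = 0.5 × 1.68 × 1.49² = 1.86 mA, giving V_DS = V_DD − I_D R_D = 12.6 − 1.86 × 0.726 = 11.2 V.
V_DS = 11.2 V ≥ V_ov = 1.49 V, confirming saturation.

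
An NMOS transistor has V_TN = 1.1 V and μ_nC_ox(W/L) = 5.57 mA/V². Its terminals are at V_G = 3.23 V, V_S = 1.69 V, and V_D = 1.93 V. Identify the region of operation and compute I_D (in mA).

V_GS = V_G − V_S = 3.23 − 1.69 = 1.54 V; V_DS = V_D − V_S = 1.93 − 1.69 = 0.24 V.
V_ov = V_GS − V_TN = 1.54 − 1.1 = 0.44 V.
Since V_DS = 0.24 V < V_ov = 0.44 V, the device is in the triode region.
I_D = k_n [V_ov · V_DS − ½ V_DS²] = 5.57 × [0.44 × 0.24 − 0.5 × 0.24²] = 0.428 mA.

Triode; I_D = 0.428 mA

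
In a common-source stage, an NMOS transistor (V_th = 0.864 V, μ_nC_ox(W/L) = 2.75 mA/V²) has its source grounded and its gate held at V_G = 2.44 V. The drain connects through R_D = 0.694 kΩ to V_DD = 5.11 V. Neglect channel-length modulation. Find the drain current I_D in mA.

V_GS = V_G = 2.44 V, so V_ov = 2.44 − 0.864 = 1.58 V.
Assume saturation: I_D = ½ k_n V_ov² = 0.5 × 2.75 × 1.58² = 3.42 mA, giving V_DS = V_DD − I_D R_D = 5.11 − 3.42 × 0.694 = 2.74 V.
V_DS = 2.74 V ≥ V_ov = 1.58 V, confirming saturation.

I_D = 3.42 mA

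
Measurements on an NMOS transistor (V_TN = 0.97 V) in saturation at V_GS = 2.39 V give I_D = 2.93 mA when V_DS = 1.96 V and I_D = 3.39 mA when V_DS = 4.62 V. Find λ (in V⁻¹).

With V_GS fixed, I_D ∝ (1 + λ V_DS) in saturation, so I_D2/I_D1 = (1 + λ V_DS2)/(1 + λ V_DS1).
3.39/2.93 = 1.157 = (1 + 4.62 λ)/(1 + 1.96 λ).
Solving: λ (I_D1 V_DS2 − I_D2 V_DS1) = I_D2 − I_D1, so λ = (3.39 − 2.93) / (2.93 × 4.62 − 3.39 × 1.96) = 0.46 / 6.89 = 0.0667 V⁻¹.

λ = 0.0667 V⁻¹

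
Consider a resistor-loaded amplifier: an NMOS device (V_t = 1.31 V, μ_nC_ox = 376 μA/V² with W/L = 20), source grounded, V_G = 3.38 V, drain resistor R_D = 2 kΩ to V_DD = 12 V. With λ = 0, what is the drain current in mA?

V_GS = V_G = 3.38 V, so V_ov = 3.38 − 1.31 = 2.07 V.
k_n = μ_nC_ox · (W/L) = 7.52 mA/V².
Assume saturation: I_D = ½ k_n V_ov² = 0.5 × 7.52 × 2.07² = 16.1 mA, giving V_DS = V_DD − I_D R_D = 12 − 16.1 × 2 = -20.2 V.
But -20.2 V < V_ov = 2.07 V, so the device is actually in triode.
In triode I_D = k_n[V_ov V_DS − ½ V_DS²] and I_D = (V_DD − V_DS)/R_D. Equating: 7.52 V_DS² − 32.13 V_DS + 12 = 0, giving V_DS = 0.413 V (the root below V_ov).
I_D = (12 − 0.413) / 2 = 5.79 mA.

I_D = 5.79 mA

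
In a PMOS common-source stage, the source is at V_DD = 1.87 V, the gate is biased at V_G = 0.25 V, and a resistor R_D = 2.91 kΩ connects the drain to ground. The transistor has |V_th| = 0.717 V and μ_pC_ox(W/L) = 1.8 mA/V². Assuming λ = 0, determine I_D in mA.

V_SG = V_DD − V_G = 1.87 − 0.25 = 1.62 V, so V_ov = 1.62 − 0.717 = 0.903 V.
Assume saturation: I_D = ½ k_p V_ov² = 0.5 × 1.8 × 0.903² = 0.734 mA, giving V_SD = V_DD − I_D R_D = 1.87 − 0.734 × 2.91 = -0.266 V.
But -0.266 V < V_ov = 0.903 V, so the device is actually in triode.
In triode I_D = k_p[V_ov V_SD − ½ V_SD²] and I_D = (V_DD − V_SD)/R_D. Equating: 2.62 V_SD² − 5.73 V_SD + 1.87 = 0, giving V_SD = 0.399 V (the root below V_ov).
I_D = (1.87 − 0.399) / 2.91 = 0.505 mA.

I_D = 0.505 mA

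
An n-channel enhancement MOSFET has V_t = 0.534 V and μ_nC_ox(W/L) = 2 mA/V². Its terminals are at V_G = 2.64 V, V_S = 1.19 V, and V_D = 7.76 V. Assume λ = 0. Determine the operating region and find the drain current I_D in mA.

V_GS = V_G − V_S = 2.64 − 1.19 = 1.45 V; V_DS = V_D − V_S = 7.76 − 1.19 = 6.57 V.
V_ov = V_GS − V_t = 1.45 − 0.534 = 0.916 V.
Since V_DS = 6.57 V ≥ V_ov = 0.916 V, the device is in saturation.
I_D = ½ k_n V_ov² = 0.5 × 2 × 0.916² = 0.839 mA.

Saturation; I_D = 0.839 mA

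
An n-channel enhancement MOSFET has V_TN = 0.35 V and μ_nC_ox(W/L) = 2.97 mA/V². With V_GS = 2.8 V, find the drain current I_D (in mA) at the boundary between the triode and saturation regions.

I_D = 8.91 mA

At the boundary V_DS = V_ov = V_GS − V_TN = 2.8 − 0.35 = 2.45 V.
I_D = ½ k_n V_ov² = 0.5 × 2.97 × 2.45² = 8.91 mA.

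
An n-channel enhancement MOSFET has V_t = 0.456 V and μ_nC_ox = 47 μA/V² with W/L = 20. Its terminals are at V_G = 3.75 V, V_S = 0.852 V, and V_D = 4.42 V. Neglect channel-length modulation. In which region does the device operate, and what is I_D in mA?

V_GS = V_G − V_S = 3.75 − 0.852 = 2.9 V; V_DS = V_D − V_S = 4.42 − 0.852 = 3.57 V.
k_n = μ_nC_ox · (W/L) = 0.94 mA/V².
V_ov = V_GS − V_t = 2.9 − 0.456 = 2.44 V.
Since V_DS = 3.57 V ≥ V_ov = 2.44 V, the device is in saturation.
I_D = ½ k_n V_ov² = 0.5 × 0.94 × 2.44² = 2.8 mA.

Saturation; I_D = 2.80 mA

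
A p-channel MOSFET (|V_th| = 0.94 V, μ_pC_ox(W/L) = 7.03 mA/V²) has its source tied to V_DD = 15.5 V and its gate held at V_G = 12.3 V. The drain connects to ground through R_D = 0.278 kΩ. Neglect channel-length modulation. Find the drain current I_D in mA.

I_D = 18.0 mA

V_SG = V_DD − V_G = 15.5 − 12.3 = 3.2 V, so V_ov = 3.2 − 0.94 = 2.26 V.
Assume saturation: I_D = ½ k_p V_ov² = 0.5 × 7.03 × 2.26² = 18 mA, giving V_SD = V_DD − I_D R_D = 15.5 − 18 × 0.278 = 10.5 V.
V_SD = 10.5 V ≥ V_ov = 2.26 V, confirming saturation.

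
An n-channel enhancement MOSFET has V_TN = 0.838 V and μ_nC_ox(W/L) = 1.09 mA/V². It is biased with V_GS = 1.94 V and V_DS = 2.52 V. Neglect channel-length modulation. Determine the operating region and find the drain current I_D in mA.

V_ov = V_GS − V_TN = 1.94 − 0.838 = 1.1 V.
Since V_DS = 2.52 V ≥ V_ov = 1.1 V, the device is in saturation.
I_D = ½ k_n V_ov² = 0.5 × 1.09 × 1.1² = 0.662 mA.

Saturation; I_D = 0.662 mA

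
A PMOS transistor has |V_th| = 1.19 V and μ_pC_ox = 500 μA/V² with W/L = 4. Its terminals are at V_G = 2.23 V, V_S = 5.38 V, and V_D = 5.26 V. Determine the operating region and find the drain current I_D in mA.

V_SG = V_S − V_G = 5.38 − 2.23 = 3.15 V; V_SD = V_S − V_D = 5.38 − 5.26 = 0.12 V.
k_p = μ_pC_ox · (W/L) = 2 mA/V².
V_ov = V_SG − |V_th| = 3.15 − 1.19 = 1.96 V.
Since V_SD = 0.12 V < V_ov = 1.96 V, the device is in the triode region.
I_D = k_p [V_ov · V_SD − ½ V_SD²] = 2 × [1.96 × 0.12 − 0.5 × 0.12²] = 0.456 mA.

Triode; I_D = 0.456 mA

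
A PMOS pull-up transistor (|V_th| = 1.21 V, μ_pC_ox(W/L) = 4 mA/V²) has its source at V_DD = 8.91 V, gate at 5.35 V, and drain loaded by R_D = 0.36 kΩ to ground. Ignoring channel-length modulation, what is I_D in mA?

I_D = 11.0 mA

V_SG = V_DD − V_G = 8.91 − 5.35 = 3.56 V, so V_ov = 3.56 − 1.21 = 2.35 V.
Assume saturation: I_D = ½ k_p V_ov² = 0.5 × 4 × 2.35² = 11 mA, giving V_SD = V_DD − I_D R_D = 8.91 − 11 × 0.36 = 4.93 V.
V_SD = 4.93 V ≥ V_ov = 2.35 V, confirming saturation.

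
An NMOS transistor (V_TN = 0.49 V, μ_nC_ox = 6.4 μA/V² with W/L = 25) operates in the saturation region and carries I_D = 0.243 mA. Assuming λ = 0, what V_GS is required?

V_GS = 2.23 V

k_n = μ_nC_ox · (W/L) = 0.16 mA/V².
In saturation I_D = ½ k_n (V_GS − V_TN)², so V_GS − V_TN = √(2 I_D / k_n) = √(2 × 0.243 / 0.16) = 1.74 V.
V_GS = 0.49 + 1.74 = 2.23 V.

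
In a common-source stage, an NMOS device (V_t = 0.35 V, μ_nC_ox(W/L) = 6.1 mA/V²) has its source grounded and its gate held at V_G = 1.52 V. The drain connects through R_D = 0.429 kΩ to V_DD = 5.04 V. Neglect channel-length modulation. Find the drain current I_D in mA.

I_D = 4.18 mA

V_GS = V_G = 1.52 V, so V_ov = 1.52 − 0.35 = 1.17 V.
Assume saturation: I_D = ½ k_n V_ov² = 0.5 × 6.1 × 1.17² = 4.18 mA, giving V_DS = V_DD − I_D R_D = 5.04 − 4.18 × 0.429 = 3.25 V.
V_DS = 3.25 V ≥ V_ov = 1.17 V, confirming saturation.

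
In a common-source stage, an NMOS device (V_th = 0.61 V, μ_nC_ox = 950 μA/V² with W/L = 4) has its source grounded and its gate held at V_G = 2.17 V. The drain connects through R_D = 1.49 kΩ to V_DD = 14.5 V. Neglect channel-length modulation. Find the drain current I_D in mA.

V_GS = V_G = 2.17 V, so V_ov = 2.17 − 0.61 = 1.56 V.
k_n = μ_nC_ox · (W/L) = 3.8 mA/V².
Assume saturation: I_D = ½ k_n V_ov² = 0.5 × 3.8 × 1.56² = 4.62 mA, giving V_DS = V_DD − I_D R_D = 14.5 − 4.62 × 1.49 = 7.61 V.
V_DS = 7.61 V ≥ V_ov = 1.56 V, confirming saturation.

I_D = 4.62 mA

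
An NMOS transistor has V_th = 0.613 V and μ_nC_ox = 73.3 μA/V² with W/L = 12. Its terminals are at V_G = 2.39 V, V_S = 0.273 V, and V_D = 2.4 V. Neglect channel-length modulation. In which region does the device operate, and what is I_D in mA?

V_GS = V_G − V_S = 2.39 − 0.273 = 2.12 V; V_DS = V_D − V_S = 2.4 − 0.273 = 2.13 V.
k_n = μ_nC_ox · (W/L) = 0.8796 mA/V².
V_ov = V_GS − V_th = 2.12 − 0.613 = 1.5 V.
Since V_DS = 2.13 V ≥ V_ov = 1.5 V, the device is in saturation.
I_D = ½ k_n V_ov² = 0.5 × 0.8796 × 1.5² = 0.995 mA.

Saturation; I_D = 0.995 mA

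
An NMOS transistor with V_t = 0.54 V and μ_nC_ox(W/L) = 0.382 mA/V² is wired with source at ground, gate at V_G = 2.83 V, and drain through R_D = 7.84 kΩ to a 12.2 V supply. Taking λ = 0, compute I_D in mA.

V_GS = V_G = 2.83 V, so V_ov = 2.83 − 0.54 = 2.29 V.
Assume saturation: I_D = ½ k_n V_ov² = 0.5 × 0.382 × 2.29² = 1 mA, giving V_DS = V_DD − I_D R_D = 12.2 − 1 × 7.84 = 4.35 V.
V_DS = 4.35 V ≥ V_ov = 2.29 V, confirming saturation.

I_D = 1.00 mA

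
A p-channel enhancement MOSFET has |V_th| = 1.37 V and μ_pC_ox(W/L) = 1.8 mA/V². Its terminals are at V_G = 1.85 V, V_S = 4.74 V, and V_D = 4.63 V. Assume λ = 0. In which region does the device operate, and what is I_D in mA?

V_SG = V_S − V_G = 4.74 − 1.85 = 2.89 V; V_SD = V_S − V_D = 4.74 − 4.63 = 0.11 V.
V_ov = V_SG − |V_th| = 2.89 − 1.37 = 1.52 V.
Since V_SD = 0.11 V < V_ov = 1.52 V, the device is in the triode region.
I_D = k_p [V_ov · V_SD − ½ V_SD²] = 1.8 × [1.52 × 0.11 − 0.5 × 0.11²] = 0.29 mA.

Triode; I_D = 0.290 mA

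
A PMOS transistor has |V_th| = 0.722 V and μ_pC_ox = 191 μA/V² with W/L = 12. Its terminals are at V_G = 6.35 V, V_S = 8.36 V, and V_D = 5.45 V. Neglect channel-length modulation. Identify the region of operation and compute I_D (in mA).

V_SG = V_S − V_G = 8.36 − 6.35 = 2.01 V; V_SD = V_S − V_D = 8.36 − 5.45 = 2.91 V.
k_p = μ_pC_ox · (W/L) = 2.292 mA/V².
V_ov = V_SG − |V_th| = 2.01 − 0.722 = 1.29 V.
Since V_SD = 2.91 V ≥ V_ov = 1.29 V, the device is in saturation.
I_D = ½ k_p V_ov² = 0.5 × 2.292 × 1.29² = 1.9 mA.

Saturation; I_D = 1.90 mA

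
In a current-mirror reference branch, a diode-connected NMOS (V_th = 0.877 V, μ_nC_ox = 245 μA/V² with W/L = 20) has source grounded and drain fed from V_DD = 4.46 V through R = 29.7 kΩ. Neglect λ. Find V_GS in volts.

V_GS = 1.09 V

With gate tied to drain, V_GS = V_DS ≥ V_GS − V_th, so the device is in saturation.
k_n = μ_nC_ox · (W/L) = 4.9 mA/V².
KCL at the drain: ½ k_n (V_GS − V_th)² = (V_DD − V_GS)/R.
Let x = V_GS − 0.877. Then 72.8 x² + x − 3.583 = 0, giving x = 0.215 V (positive root), so V_GS = 1.09 V.
I_D = (V_DD − V_GS)/R = (4.46 − 1.09) / 29.7 = 0.113 mA.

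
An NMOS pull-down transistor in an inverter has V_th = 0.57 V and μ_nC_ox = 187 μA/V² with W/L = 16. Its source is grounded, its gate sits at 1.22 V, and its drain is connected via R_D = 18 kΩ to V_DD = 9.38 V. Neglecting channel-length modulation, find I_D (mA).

I_D = 0.501 mA

V_GS = V_G = 1.22 V, so V_ov = 1.22 − 0.57 = 0.65 V.
k_n = μ_nC_ox · (W/L) = 2.992 mA/V².
Assume saturation: I_D = ½ k_n V_ov² = 0.5 × 2.992 × 0.65² = 0.632 mA, giving V_DS = V_DD − I_D R_D = 9.38 − 0.632 × 18 = -2 V.
But -2 V < V_ov = 0.65 V, so the device is actually in triode.
In triode I_D = k_n[V_ov V_DS − ½ V_DS²] and I_D = (V_DD − V_DS)/R_D. Equating: 26.9 V_DS² − 36.01 V_DS + 9.38 = 0, giving V_DS = 0.354 V (the root below V_ov).
I_D = (9.38 − 0.354) / 18 = 0.501 mA.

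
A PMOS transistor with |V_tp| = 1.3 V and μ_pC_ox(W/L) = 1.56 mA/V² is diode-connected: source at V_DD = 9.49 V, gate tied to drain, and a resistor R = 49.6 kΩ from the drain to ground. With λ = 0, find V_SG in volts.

V_SG = 1.75 V

With gate tied to drain, V_SG = V_SD ≥ V_SG − |V_tp|, so the device is in saturation.
KCL at the drain: ½ k_p (V_SG − |V_tp|)² = (V_DD − V_SG)/R.
Let x = V_SG − 1.3. Then 38.7 x² + x − 8.19 = 0, giving x = 0.447 V (positive root), so V_SG = 1.75 V.
I_D = (V_DD − V_SG)/R = (9.49 − 1.75) / 49.6 = 0.156 mA.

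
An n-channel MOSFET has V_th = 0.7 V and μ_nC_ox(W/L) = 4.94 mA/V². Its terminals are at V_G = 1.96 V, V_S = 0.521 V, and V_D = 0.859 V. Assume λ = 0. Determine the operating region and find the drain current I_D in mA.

Triode; I_D = 0.952 mA

V_GS = V_G − V_S = 1.96 − 0.521 = 1.44 V; V_DS = V_D − V_S = 0.859 − 0.521 = 0.338 V.
V_ov = V_GS − V_th = 1.44 − 0.7 = 0.739 V.
Since V_DS = 0.338 V < V_ov = 0.739 V, the device is in the triode region.
I_D = k_n [V_ov · V_DS − ½ V_DS²] = 4.94 × [0.739 × 0.338 − 0.5 × 0.338²] = 0.952 mA.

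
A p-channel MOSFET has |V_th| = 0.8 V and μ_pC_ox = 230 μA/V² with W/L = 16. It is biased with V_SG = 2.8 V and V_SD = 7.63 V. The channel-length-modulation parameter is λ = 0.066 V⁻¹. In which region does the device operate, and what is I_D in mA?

Saturation; I_D = 11.1 mA

k_p = μ_pC_ox · (W/L) = 3.68 mA/V².
V_ov = V_SG − |V_th| = 2.8 − 0.8 = 2 V.
Since V_SD = 7.63 V ≥ V_ov = 2 V, the device is in saturation.
I_D = ½ k_p V_ov² (1 + λ V_SD) = 0.5 × 3.68 × 2² × (1 + 0.066 × 7.63) = 11.1 mA.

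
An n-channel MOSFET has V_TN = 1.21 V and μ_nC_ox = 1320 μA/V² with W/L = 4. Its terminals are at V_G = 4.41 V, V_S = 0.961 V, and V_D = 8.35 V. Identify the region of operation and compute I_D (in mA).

Saturation; I_D = 13.2 mA

V_GS = V_G − V_S = 4.41 − 0.961 = 3.45 V; V_DS = V_D − V_S = 8.35 − 0.961 = 7.39 V.
k_n = μ_nC_ox · (W/L) = 5.28 mA/V².
V_ov = V_GS − V_TN = 3.45 − 1.21 = 2.24 V.
Since V_DS = 7.39 V ≥ V_ov = 2.24 V, the device is in saturation.
I_D = ½ k_n V_ov² = 0.5 × 5.28 × 2.24² = 13.2 mA.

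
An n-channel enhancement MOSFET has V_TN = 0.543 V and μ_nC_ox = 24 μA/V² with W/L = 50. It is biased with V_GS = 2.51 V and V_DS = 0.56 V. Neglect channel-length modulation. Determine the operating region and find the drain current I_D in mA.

Triode; I_D = 1.13 mA

k_n = μ_nC_ox · (W/L) = 1.2 mA/V².
V_ov = V_GS − V_TN = 2.51 − 0.543 = 1.97 V.
Since V_DS = 0.56 V < V_ov = 1.97 V, the device is in the triode region.
I_D = k_n [V_ov · V_DS − ½ V_DS²] = 1.2 × [1.97 × 0.56 − 0.5 × 0.56²] = 1.13 mA.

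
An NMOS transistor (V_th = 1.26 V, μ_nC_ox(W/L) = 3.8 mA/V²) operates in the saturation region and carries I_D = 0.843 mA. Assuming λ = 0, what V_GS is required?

V_GS = 1.93 V

In saturation I_D = ½ k_n (V_GS − V_th)², so V_GS − V_th = √(2 I_D / k_n) = √(2 × 0.843 / 3.8) = 0.666 V.
V_GS = 1.26 + 0.666 = 1.93 V.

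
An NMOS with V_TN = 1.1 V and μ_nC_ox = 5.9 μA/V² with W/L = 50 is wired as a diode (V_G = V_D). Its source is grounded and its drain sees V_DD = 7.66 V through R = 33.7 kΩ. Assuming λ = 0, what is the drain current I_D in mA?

With gate tied to drain, V_GS = V_DS ≥ V_GS − V_TN, so the device is in saturation.
k_n = μ_nC_ox · (W/L) = 0.295 mA/V².
KCL at the drain: ½ k_n (V_GS − V_TN)² = (V_DD − V_GS)/R.
Let x = V_GS − 1.1. Then 4.97 x² + x − 6.56 = 0, giving x = 1.05 V (positive root), so V_GS = 2.15 V.
I_D = (V_DD − V_GS)/R = (7.66 − 2.15) / 33.7 = 0.163 mA.

I_D = 0.163 mA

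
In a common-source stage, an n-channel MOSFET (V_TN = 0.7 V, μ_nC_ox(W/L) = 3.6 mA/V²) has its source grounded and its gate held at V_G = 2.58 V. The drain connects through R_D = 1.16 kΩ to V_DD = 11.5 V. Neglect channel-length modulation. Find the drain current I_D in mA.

V_GS = V_G = 2.58 V, so V_ov = 2.58 − 0.7 = 1.88 V.
Assume saturation: I_D = ½ k_n V_ov² = 0.5 × 3.6 × 1.88² = 6.36 mA, giving V_DS = V_DD − I_D R_D = 11.5 − 6.36 × 1.16 = 4.12 V.
V_DS = 4.12 V ≥ V_ov = 1.88 V, confirming saturation.

I_D = 6.36 mA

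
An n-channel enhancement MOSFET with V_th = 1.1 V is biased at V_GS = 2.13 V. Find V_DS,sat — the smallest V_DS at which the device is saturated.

The boundary between triode and saturation is V_DS = V_GS − V_th = V_ov.
V_ov = 2.13 − 1.1 = 1.03 V.

V_DS,sat = 1.03 V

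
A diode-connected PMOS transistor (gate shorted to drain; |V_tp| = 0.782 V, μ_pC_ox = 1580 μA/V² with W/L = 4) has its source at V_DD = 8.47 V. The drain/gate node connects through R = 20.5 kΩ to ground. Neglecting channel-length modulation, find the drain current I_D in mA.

With gate tied to drain, V_SG = V_SD ≥ V_SG − |V_tp|, so the device is in saturation.
k_p = μ_pC_ox · (W/L) = 6.32 mA/V².
KCL at the drain: ½ k_p (V_SG − |V_tp|)² = (V_DD − V_SG)/R.
Let x = V_SG − 0.782. Then 64.8 x² + x − 7.688 = 0, giving x = 0.337 V (positive root), so V_SG = 1.12 V.
I_D = (V_DD − V_SG)/R = (8.47 − 1.12) / 20.5 = 0.359 mA.

I_D = 0.359 mA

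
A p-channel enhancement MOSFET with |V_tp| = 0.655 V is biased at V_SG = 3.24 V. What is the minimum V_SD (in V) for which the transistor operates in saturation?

The boundary between triode and saturation is V_SD = V_SG − |V_tp| = V_ov.
V_ov = 3.24 − 0.655 = 2.58 V.

V_SD,sat = 2.58 V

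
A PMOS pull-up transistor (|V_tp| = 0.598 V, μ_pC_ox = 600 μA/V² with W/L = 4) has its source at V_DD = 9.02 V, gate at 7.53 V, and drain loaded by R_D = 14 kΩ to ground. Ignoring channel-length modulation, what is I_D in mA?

I_D = 0.618 mA

V_SG = V_DD − V_G = 9.02 − 7.53 = 1.49 V, so V_ov = 1.49 − 0.598 = 0.892 V.
k_p = μ_pC_ox · (W/L) = 2.4 mA/V².
Assume saturation: I_D = ½ k_p V_ov² = 0.5 × 2.4 × 0.892² = 0.955 mA, giving V_SD = V_DD − I_D R_D = 9.02 − 0.955 × 14 = -4.35 V.
But -4.35 V < V_ov = 0.892 V, so the device is actually in triode.
In triode I_D = k_p[V_ov V_SD − ½ V_SD²] and I_D = (V_DD − V_SD)/R_D. Equating: 16.8 V_SD² − 30.97 V_SD + 9.02 = 0, giving V_SD = 0.363 V (the root below V_ov).
I_D = (9.02 − 0.363) / 14 = 0.618 mA.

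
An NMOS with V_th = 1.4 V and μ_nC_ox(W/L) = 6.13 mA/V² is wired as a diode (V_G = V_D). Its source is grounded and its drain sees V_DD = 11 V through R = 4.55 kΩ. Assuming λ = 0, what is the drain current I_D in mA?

I_D = 1.94 mA

With gate tied to drain, V_GS = V_DS ≥ V_GS − V_th, so the device is in saturation.
KCL at the drain: ½ k_n (V_GS − V_th)² = (V_DD − V_GS)/R.
Let x = V_GS − 1.4. Then 13.9 x² + x − 9.6 = 0, giving x = 0.795 V (positive root), so V_GS = 2.19 V.
I_D = (V_DD − V_GS)/R = (11 − 2.19) / 4.55 = 1.94 mA.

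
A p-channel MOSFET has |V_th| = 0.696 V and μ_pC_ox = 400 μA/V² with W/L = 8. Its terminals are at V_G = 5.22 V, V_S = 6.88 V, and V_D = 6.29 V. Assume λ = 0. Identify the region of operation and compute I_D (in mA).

V_SG = V_S − V_G = 6.88 − 5.22 = 1.66 V; V_SD = V_S − V_D = 6.88 − 6.29 = 0.59 V.
k_p = μ_pC_ox · (W/L) = 3.2 mA/V².
V_ov = V_SG − |V_th| = 1.66 − 0.696 = 0.964 V.
Since V_SD = 0.59 V < V_ov = 0.964 V, the device is in the triode region.
I_D = k_p [V_ov · V_SD − ½ V_SD²] = 3.2 × [0.964 × 0.59 − 0.5 × 0.59²] = 1.26 mA.

Triode; I_D = 1.26 mA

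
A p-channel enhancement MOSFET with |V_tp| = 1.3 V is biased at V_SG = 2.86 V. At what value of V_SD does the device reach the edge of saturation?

The boundary between triode and saturation is V_SD = V_SG − |V_tp| = V_ov.
V_ov = 2.86 − 1.3 = 1.56 V.

V_SD,sat = 1.56 V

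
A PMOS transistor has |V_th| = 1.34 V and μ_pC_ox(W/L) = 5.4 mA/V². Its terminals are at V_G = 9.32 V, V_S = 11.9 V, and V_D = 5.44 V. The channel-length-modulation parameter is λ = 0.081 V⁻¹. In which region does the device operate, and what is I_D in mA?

V_SG = V_S − V_G = 11.9 − 9.32 = 2.58 V; V_SD = V_S − V_D = 11.9 − 5.44 = 6.46 V.
V_ov = V_SG − |V_th| = 2.58 − 1.34 = 1.24 V.
Since V_SD = 6.46 V ≥ V_ov = 1.24 V, the device is in saturation.
I_D = ½ k_p V_ov² (1 + λ V_SD) = 0.5 × 5.4 × 1.24² × (1 + 0.081 × 6.46) = 6.32 mA.

Saturation; I_D = 6.32 mA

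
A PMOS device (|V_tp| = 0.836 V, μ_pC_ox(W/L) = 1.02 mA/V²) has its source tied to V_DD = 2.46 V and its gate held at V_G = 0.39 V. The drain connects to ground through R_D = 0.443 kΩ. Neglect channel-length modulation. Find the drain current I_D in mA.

V_SG = V_DD − V_G = 2.46 − 0.39 = 2.07 V, so V_ov = 2.07 − 0.836 = 1.23 V.
Assume saturation: I_D = ½ k_p V_ov² = 0.5 × 1.02 × 1.23² = 0.777 mA, giving V_SD = V_DD − I_D R_D = 2.46 − 0.777 × 0.443 = 2.12 V.
V_SD = 2.12 V ≥ V_ov = 1.23 V, confirming saturation.

I_D = 0.777 mA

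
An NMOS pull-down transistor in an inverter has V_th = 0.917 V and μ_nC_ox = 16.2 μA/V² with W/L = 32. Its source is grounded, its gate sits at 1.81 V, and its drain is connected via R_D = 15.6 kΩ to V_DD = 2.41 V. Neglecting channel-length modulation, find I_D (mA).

V_GS = V_G = 1.81 V, so V_ov = 1.81 − 0.917 = 0.893 V.
k_n = μ_nC_ox · (W/L) = 0.5184 mA/V².
Assume saturation: I_D = ½ k_n V_ov² = 0.5 × 0.5184 × 0.893² = 0.207 mA, giving V_DS = V_DD − I_D R_D = 2.41 − 0.207 × 15.6 = -0.815 V.
But -0.815 V < V_ov = 0.893 V, so the device is actually in triode.
In triode I_D = k_n[V_ov V_DS − ½ V_DS²] and I_D = (V_DD − V_DS)/R_D. Equating: 4.04 V_DS² − 8.222 V_DS + 2.41 = 0, giving V_DS = 0.355 V (the root below V_ov).
I_D = (2.41 − 0.355) / 15.6 = 0.132 mA.

I_D = 0.132 mA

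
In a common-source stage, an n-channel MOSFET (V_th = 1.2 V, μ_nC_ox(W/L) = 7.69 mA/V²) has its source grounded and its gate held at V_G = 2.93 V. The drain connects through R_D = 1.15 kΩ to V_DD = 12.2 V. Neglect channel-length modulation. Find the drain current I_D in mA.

I_D = 9.70 mA

V_GS = V_G = 2.93 V, so V_ov = 2.93 − 1.2 = 1.73 V.
Assume saturation: I_D = ½ k_n V_ov² = 0.5 × 7.69 × 1.73² = 11.5 mA, giving V_DS = V_DD − I_D R_D = 12.2 − 11.5 × 1.15 = -1.03 V.
But -1.03 V < V_ov = 1.73 V, so the device is actually in triode.
In triode I_D = k_n[V_ov V_DS − ½ V_DS²] and I_D = (V_DD − V_DS)/R_D. Equating: 4.42 V_DS² − 16.3 V_DS + 12.2 = 0, giving V_DS = 1.04 V (the root below V_ov).
I_D = (12.2 − 1.04) / 1.15 = 9.7 mA.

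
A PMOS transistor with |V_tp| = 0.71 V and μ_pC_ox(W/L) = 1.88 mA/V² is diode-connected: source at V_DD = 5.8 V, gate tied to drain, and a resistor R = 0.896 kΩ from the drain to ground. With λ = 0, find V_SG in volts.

V_SG = 2.65 V

With gate tied to drain, V_SG = V_SD ≥ V_SG − |V_tp|, so the device is in saturation.
KCL at the drain: ½ k_p (V_SG − |V_tp|)² = (V_DD − V_SG)/R.
Let x = V_SG − 0.71. Then 0.842 x² + x − 5.09 = 0, giving x = 1.94 V (positive root), so V_SG = 2.65 V.
I_D = (V_DD − V_SG)/R = (5.8 − 2.65) / 0.896 = 3.52 mA.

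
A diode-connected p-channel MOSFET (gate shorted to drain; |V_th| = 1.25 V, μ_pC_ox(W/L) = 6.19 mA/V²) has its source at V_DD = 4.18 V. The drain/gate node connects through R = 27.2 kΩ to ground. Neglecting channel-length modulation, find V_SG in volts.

V_SG = 1.43 V

With gate tied to drain, V_SG = V_SD ≥ V_SG − |V_th|, so the device is in saturation.
KCL at the drain: ½ k_p (V_SG − |V_th|)² = (V_DD − V_SG)/R.
Let x = V_SG − 1.25. Then 84.2 x² + x − 2.93 = 0, giving x = 0.181 V (positive root), so V_SG = 1.43 V.
I_D = (V_DD − V_SG)/R = (4.18 − 1.43) / 27.2 = 0.101 mA.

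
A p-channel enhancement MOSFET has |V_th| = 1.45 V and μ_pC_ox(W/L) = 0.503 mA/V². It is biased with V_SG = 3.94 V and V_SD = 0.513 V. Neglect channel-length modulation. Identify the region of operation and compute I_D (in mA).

V_ov = V_SG − |V_th| = 3.94 − 1.45 = 2.49 V.
Since V_SD = 0.513 V < V_ov = 2.49 V, the device is in the triode region.
I_D = k_p [V_ov · V_SD − ½ V_SD²] = 0.503 × [2.49 × 0.513 − 0.5 × 0.513²] = 0.576 mA.

Triode; I_D = 0.576 mA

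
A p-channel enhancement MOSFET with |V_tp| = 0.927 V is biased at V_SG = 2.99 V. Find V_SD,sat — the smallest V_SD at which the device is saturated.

The boundary between triode and saturation is V_SD = V_SG − |V_tp| = V_ov.
V_ov = 2.99 − 0.927 = 2.06 V.

V_SD,sat = 2.06 V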